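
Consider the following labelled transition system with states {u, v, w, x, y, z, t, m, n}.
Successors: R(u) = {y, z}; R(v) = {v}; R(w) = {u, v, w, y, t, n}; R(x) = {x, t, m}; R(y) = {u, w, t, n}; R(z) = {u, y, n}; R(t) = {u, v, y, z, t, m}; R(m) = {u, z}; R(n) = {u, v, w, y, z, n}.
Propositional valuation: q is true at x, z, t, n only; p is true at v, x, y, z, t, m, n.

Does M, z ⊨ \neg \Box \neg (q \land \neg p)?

At z: \Box \neg (q \land \neg p) is true, so \neg \Box \neg (q \land \neg p) is false.
  At z: \Box \neg (q \land \neg p) requires \neg (q \land \neg p) at every successor {u, y, n}.
    At u: \neg (q \land \neg p) is true.
    At y: \neg (q \land \neg p) is true.
    At n: \neg (q \land \neg p) is true.
  So \Box \neg (q \land \neg p) is true at z.

No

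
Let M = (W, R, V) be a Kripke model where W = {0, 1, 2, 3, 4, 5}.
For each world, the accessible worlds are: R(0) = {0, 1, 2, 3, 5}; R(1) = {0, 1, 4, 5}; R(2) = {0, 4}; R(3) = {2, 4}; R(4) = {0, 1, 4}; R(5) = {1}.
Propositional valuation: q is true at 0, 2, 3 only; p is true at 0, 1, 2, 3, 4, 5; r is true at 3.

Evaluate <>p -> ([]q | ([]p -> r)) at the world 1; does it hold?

No

Recall that []ψ holds at a world iff ψ holds at every accessible world, and <>ψ holds iff ψ holds at some accessible world.
At 1: <>p is true, []q | ([]p -> r) is false, so <>p -> ([]q | ([]p -> r)) is false.
  At 1: <>p requires p at some successor in {0, 1, 4, 5}.
    p holds at 0, so <>p is true at 1.
  At 1: []q is false, []p -> r is false, so []q | ([]p -> r) is false.
    At 1: []q requires q at every successor {0, 1, 4, 5}.
      q fails at 1, so []q is false at 1.
    At 1: []p is true, r is false, so []p -> r is false.
      At 1: []p requires p at every successor {0, 1, 4, 5}.
        At 0: p is true.
        At 1: p is true.
        At 4: p is true.
        At 5: p is true.
      So []p is true at 1.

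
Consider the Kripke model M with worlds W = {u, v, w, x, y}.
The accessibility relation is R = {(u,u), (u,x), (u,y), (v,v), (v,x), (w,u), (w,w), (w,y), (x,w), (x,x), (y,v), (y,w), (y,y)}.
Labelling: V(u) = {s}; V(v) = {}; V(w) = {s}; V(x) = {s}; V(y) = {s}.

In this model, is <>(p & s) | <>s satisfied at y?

At y: <>(p & s) is false, <>s is true, so <>(p & s) | <>s is true.
  At y: <>(p & s) requires p & s at some successor in {v, w, y}.
    At v: p & s is false.
    At w: p & s is false.
    At y: p & s is false.
  So <>(p & s) is false at y.
  At y: <>s requires s at some successor in {v, w, y}.
    s holds at w, so <>s is true at y.

Yes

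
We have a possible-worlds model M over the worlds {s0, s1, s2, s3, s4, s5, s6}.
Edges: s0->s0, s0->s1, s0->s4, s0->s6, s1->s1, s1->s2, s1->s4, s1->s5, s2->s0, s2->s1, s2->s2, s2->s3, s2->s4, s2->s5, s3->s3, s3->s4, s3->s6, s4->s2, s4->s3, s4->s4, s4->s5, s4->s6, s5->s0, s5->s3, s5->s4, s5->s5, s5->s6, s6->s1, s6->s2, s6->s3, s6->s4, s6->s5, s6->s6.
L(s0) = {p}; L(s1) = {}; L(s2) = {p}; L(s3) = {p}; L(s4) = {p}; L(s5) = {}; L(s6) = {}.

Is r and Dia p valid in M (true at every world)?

Let φ = r and Dia p. Evaluate φ at each world:
  s0 (successors {s0, s1, s4, s6}): φ is false.
  s1 (successors {s1, s2, s4, s5}): φ is false.
  s2 (successors {s0, s1, s2, s3, s4, s5}): φ is false.
  s3 (successors {s3, s4, s6}): φ is false.
  s4 (successors {s2, s3, s4, s5, s6}): φ is false.
  s5 (successors {s0, s3, s4, s5, s6}): φ is false.
  s6 (successors {s1, s2, s3, s4, s5, s6}): φ is false.
Detail at s0 (counterexample):
  At s0: r is false, Dia p is true, so r and Dia p is false.
    At s0: Dia p requires p at some successor in {s0, s1, s4, s6}.
      p holds at s0, so Dia p is true at s0.

No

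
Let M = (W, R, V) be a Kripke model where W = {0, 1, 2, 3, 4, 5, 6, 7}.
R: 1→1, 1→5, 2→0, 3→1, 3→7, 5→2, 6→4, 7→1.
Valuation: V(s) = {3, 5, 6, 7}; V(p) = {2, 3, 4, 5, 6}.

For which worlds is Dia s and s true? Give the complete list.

Let φ = Dia s and s. Evaluate φ at each world:
  0 (successors ∅): φ is false.
  1 (successors {1, 5}): φ is false.
  2 (successors {0}): φ is false.
  3 (successors {1, 7}): φ is true.
  4 (successors ∅): φ is false.
  5 (successors {2}): φ is false.
  6 (successors {4}): φ is false.
  7 (successors {1}): φ is false.
For instance, at 2:
  At 2: Dia s is false, s is false, so Dia s and s is false.
    At 2: Dia s requires s at some successor in {0}.
      At 0: s is false.
    So Dia s is false at 2.
Satisfying worlds: {3}

3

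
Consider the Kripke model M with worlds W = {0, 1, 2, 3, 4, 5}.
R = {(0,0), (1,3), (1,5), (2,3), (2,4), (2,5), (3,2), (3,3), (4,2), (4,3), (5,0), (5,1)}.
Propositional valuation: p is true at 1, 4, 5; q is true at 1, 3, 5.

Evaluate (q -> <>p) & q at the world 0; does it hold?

Recall that <>ψ holds at a world iff ψ holds at some accessible world.
At 0: q -> <>p is true, q is false, so (q -> <>p) & q is false.
  At 0: q is false, <>p is false, so q -> <>p is true.
    At 0: <>p requires p at some successor in {0}.
      At 0: p is false.
    So <>p is false at 0.

No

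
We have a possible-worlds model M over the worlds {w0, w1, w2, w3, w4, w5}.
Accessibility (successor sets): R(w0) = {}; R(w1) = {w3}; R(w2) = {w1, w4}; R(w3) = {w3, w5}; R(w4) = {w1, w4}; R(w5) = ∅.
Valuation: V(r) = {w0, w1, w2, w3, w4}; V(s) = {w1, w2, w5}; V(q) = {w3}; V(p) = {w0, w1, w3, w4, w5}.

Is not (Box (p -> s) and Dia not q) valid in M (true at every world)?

Yes

Recall that Box ψ holds at a world iff ψ holds at every accessible world, and Dia ψ holds iff ψ holds at some accessible world.
Let φ = not (Box (p -> s) and Dia not q). Evaluate φ at each world:
  w0 (successors ∅): φ is true.
  w1 (successors {w3}): φ is true.
  w2 (successors {w1, w4}): φ is true.
  w3 (successors {w3, w5}): φ is true.
  w4 (successors {w1, w4}): φ is true.
  w5 (successors ∅): φ is true.
For instance, at w1:
  At w1: Box (p -> s) and Dia not q is false, so not (Box (p -> s) and Dia not q) is true.
    At w1: Box (p -> s) is false, Dia not q is false, so Box (p -> s) and Dia not q is false.
      At w1: Box (p -> s) requires p -> s at every successor {w3}.
        p -> s fails at w3, so Box (p -> s) is false at w1.
      At w1: Dia not q requires not q at some successor in {w3}.
        At w3: not q is false.
      So Dia not q is false at w1.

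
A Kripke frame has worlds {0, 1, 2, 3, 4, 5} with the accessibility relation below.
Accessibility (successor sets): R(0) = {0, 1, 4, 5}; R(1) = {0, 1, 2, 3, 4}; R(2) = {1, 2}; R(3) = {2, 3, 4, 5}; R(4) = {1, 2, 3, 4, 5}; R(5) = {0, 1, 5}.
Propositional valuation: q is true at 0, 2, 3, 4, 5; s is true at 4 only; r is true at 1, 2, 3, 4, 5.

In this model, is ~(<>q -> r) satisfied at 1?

At 1: <>q -> r is true, so ~(<>q -> r) is false.
  At 1: <>q is true, r is true, so <>q -> r is true.
    At 1: <>q requires q at some successor in {0, 1, 2, 3, 4}.
      q holds at 0, so <>q is true at 1.

No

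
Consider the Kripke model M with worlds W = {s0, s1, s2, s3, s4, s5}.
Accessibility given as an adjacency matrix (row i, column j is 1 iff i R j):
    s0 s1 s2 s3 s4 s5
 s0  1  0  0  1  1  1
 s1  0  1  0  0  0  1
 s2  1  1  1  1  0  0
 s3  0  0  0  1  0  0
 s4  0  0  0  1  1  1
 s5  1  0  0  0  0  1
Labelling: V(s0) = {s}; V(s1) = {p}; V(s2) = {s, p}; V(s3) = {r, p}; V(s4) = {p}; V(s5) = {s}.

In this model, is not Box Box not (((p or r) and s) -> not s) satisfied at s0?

At s0: Box Box not (((p or r) and s) -> not s) is false, so not Box Box not (((p or r) and s) -> not s) is true.
  At s0: Box Box not (((p or r) and s) -> not s) requires Box not (((p or r) and s) -> not s) at every successor {s0, s3, s4, s5}.
    Box not (((p or r) and s) -> not s) fails at s0, so Box Box not (((p or r) and s) -> not s) is false at s0.
      At s0: Box not (((p or r) and s) -> not s) requires not (((p or r) and s) -> not s) at every successor {s0, s3, s4, s5}.
        not (((p or r) and s) -> not s) fails at s0, so Box not (((p or r) and s) -> not s) is false at s0.

Yes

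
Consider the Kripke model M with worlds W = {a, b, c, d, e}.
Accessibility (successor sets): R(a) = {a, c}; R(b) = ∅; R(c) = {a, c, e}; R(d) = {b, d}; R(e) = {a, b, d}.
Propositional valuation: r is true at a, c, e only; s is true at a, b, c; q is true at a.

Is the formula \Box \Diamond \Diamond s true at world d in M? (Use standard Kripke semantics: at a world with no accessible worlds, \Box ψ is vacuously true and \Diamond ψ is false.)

No

At d: \Box \Diamond \Diamond s requires \Diamond \Diamond s at every successor {b, d}.
  \Diamond \Diamond s fails at b, so \Box \Diamond \Diamond s is false at d.
    At b: no accessible worlds, so \Diamond \Diamond s is false.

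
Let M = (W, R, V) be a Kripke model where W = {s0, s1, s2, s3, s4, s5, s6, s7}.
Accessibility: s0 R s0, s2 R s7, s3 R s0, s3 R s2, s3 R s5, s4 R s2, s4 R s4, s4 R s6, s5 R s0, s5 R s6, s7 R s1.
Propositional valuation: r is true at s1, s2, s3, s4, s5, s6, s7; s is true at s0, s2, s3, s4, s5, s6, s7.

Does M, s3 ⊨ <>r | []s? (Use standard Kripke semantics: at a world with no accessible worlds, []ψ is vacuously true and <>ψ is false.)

Recall that []ψ holds at a world iff ψ holds at every accessible world, and <>ψ holds iff ψ holds at some accessible world.
At s3: <>r is true, []s is true, so <>r | []s is true.
  At s3: <>r requires r at some successor in {s0, s2, s5}.
    r holds at s2, so <>r is true at s3.
  At s3: []s requires s at every successor {s0, s2, s5}.
    At s0: s is true.
    At s2: s is true.
    At s5: s is true.
  So []s is true at s3.

Yes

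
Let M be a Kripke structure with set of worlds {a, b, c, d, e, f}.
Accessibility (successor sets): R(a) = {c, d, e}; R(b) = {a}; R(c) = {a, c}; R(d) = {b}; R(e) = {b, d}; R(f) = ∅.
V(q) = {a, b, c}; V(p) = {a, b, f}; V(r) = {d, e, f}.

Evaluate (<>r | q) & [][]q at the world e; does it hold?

Yes

Recall that []ψ holds at a world iff ψ holds at every accessible world, and <>ψ holds iff ψ holds at some accessible world.
At e: <>r | q is true, [][]q is true, so (<>r | q) & [][]q is true.
  At e: <>r is true, q is false, so <>r | q is true.
    At e: <>r requires r at some successor in {b, d}.
      r holds at d, so <>r is true at e.
  At e: [][]q requires []q at every successor {b, d}.
      At b: []q requires q at every successor {a}.
        At a: q is true.
      So []q is true at b.
      At d: []q requires q at every successor {b}.
        At b: q is true.
      So []q is true at d.
  So [][]q is true at e.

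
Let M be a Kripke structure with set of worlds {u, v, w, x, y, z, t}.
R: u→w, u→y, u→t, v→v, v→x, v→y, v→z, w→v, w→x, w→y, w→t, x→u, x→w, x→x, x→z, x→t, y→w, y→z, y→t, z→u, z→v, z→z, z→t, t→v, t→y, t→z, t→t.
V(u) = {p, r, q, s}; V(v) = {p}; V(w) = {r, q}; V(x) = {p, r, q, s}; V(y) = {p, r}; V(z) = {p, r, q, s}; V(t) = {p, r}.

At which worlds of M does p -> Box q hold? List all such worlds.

Recall that Box ψ holds at a world iff ψ holds at every accessible world, and Dia ψ holds iff ψ holds at some accessible world.
Let φ = p -> Box q. Evaluate φ at each world:
  u (successors {w, y, t}): φ is false.
  v (successors {v, x, y, z}): φ is false.
  w (successors {v, x, y, t}): φ is true.
  x (successors {u, w, x, z, t}): φ is false.
  y (successors {w, z, t}): φ is false.
  z (successors {u, v, z, t}): φ is false.
  t (successors {v, y, z, t}): φ is false.
For instance, at y:
  At y: p is true, Box q is false, so p -> Box q is false.
    At y: Box q requires q at every successor {w, z, t}.
      q fails at t, so Box q is false at y.
Satisfying worlds: {w}

w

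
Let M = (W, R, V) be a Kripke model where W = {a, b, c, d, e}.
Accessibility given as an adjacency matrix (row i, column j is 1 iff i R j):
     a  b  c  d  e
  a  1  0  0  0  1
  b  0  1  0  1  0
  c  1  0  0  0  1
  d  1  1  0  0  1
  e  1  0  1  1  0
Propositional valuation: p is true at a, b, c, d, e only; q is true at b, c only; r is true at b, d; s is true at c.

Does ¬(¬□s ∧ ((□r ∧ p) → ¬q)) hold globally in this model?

No

Recall that □ψ holds at a world iff ψ holds at every accessible world, and ◇ψ holds iff ψ holds at some accessible world.
Let φ = ¬(¬□s ∧ ((□r ∧ p) → ¬q)). Evaluate φ at each world:
  a (successors {a, e}): φ is false.
  b (successors {b, d}): φ is true.
  c (successors {a, e}): φ is false.
  d (successors {a, b, e}): φ is false.
  e (successors {a, c, d}): φ is false.
Detail at a (counterexample):
  At a: ¬□s ∧ ((□r ∧ p) → ¬q) is true, so ¬(¬□s ∧ ((□r ∧ p) → ¬q)) is false.
    At a: ¬□s is true, (□r ∧ p) → ¬q is true, so ¬□s ∧ ((□r ∧ p) → ¬q) is true.
      At a: □s is false, so ¬□s is true.
      At a: □r ∧ p is false, ¬q is true, so (□r ∧ p) → ¬q is true.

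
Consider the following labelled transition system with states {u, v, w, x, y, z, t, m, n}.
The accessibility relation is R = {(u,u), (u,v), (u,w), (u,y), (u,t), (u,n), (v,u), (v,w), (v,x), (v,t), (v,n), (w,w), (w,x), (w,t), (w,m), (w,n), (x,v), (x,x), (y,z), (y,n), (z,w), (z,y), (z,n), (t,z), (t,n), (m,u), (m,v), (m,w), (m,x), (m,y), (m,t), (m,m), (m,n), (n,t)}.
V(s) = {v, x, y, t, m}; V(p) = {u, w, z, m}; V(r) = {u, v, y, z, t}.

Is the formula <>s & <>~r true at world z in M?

At z: <>s is true, <>~r is true, so <>s & <>~r is true.
  At z: <>s requires s at some successor in {w, y, n}.
    s holds at y, so <>s is true at z.
  At z: <>~r requires ~r at some successor in {w, y, n}.
    ~r holds at w, so <>~r is true at z.

Yes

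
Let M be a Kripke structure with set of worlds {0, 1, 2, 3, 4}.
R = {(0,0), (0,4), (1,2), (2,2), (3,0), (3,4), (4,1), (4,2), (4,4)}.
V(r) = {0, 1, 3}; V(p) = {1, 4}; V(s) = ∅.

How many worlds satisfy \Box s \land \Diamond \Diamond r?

Let φ = \Box s \land \Diamond \Diamond r. Evaluate φ at each world:
  0 (successors {0, 4}): φ is false.
  1 (successors {2}): φ is false.
  2 (successors {2}): φ is false.
  3 (successors {0, 4}): φ is false.
  4 (successors {1, 2, 4}): φ is false.
For instance, at 3:
  At 3: \Box s is false, \Diamond \Diamond r is true, so \Box s \land \Diamond \Diamond r is false.
    At 3: \Box s requires s at every successor {0, 4}.
      s fails at 0, so \Box s is false at 3.
    At 3: \Diamond \Diamond r requires \Diamond r at some successor in {0, 4}.
      \Diamond r holds at 0, so \Diamond \Diamond r is true at 3.
Satisfying worlds: none.

0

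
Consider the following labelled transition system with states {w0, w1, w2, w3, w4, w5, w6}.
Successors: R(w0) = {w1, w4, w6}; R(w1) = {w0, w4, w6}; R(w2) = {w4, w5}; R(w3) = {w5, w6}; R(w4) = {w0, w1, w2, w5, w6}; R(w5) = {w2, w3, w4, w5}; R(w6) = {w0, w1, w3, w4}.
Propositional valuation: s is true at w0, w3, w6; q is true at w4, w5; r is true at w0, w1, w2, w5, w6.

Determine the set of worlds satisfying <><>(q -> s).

w0, w1, w2, w3, w4, w5, w6

Let φ = <><>(q -> s). Evaluate φ at each world:
  w0 (successors {w1, w4, w6}): φ is true.
  w1 (successors {w0, w4, w6}): φ is true.
  w2 (successors {w4, w5}): φ is true.
  w3 (successors {w5, w6}): φ is true.
  w4 (successors {w0, w1, w2, w5, w6}): φ is true.
  w5 (successors {w2, w3, w4, w5}): φ is true.
  w6 (successors {w0, w1, w3, w4}): φ is true.
For instance, at w4:
  At w4: <><>(q -> s) requires <>(q -> s) at some successor in {w0, w1, w2, w5, w6}.
    <>(q -> s) holds at w0, so <><>(q -> s) is true at w4.
      At w0: <>(q -> s) requires q -> s at some successor in {w1, w4, w6}.
        q -> s holds at w1, so <>(q -> s) is true at w0.
Satisfying worlds: {w0, w1, w2, w3, w4, w5, w6}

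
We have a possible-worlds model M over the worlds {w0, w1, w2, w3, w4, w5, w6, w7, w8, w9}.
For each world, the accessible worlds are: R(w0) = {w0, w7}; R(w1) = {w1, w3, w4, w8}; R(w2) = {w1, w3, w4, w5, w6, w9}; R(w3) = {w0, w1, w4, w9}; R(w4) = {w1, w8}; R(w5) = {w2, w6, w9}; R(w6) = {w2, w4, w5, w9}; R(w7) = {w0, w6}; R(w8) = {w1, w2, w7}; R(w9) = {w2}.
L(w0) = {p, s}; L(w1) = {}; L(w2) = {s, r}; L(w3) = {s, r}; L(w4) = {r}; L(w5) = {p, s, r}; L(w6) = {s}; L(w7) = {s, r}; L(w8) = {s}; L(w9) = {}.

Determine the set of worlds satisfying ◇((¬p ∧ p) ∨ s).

Let φ = ◇((¬p ∧ p) ∨ s). Evaluate φ at each world:
  w0 (successors {w0, w7}): φ is true.
  w1 (successors {w1, w3, w4, w8}): φ is true.
  w2 (successors {w1, w3, w4, w5, w6, w9}): φ is true.
  w3 (successors {w0, w1, w4, w9}): φ is true.
  w4 (successors {w1, w8}): φ is true.
  w5 (successors {w2, w6, w9}): φ is true.
  w6 (successors {w2, w4, w5, w9}): φ is true.
  w7 (successors {w0, w6}): φ is true.
  w8 (successors {w1, w2, w7}): φ is true.
  w9 (successors {w2}): φ is true.
For instance, at w1:
  At w1: ◇((¬p ∧ p) ∨ s) requires (¬p ∧ p) ∨ s at some successor in {w1, w3, w4, w8}.
    (¬p ∧ p) ∨ s holds at w3, so ◇((¬p ∧ p) ∨ s) is true at w1.
Satisfying worlds: {w0, w1, w2, w3, w4, w5, w6, w7, w8, w9}

w0, w1, w2, w3, w4, w5, w6, w7, w8, w9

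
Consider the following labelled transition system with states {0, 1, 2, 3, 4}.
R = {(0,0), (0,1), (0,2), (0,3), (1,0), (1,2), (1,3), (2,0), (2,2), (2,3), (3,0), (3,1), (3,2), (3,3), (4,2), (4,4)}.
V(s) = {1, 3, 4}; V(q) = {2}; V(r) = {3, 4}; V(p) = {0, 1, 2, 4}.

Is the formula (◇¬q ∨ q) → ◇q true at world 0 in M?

At 0: ◇¬q ∨ q is true, ◇q is true, so (◇¬q ∨ q) → ◇q is true.
  At 0: ◇¬q is true, q is false, so ◇¬q ∨ q is true.
    At 0: ◇¬q requires ¬q at some successor in {0, 1, 2, 3}.
      ¬q holds at 0, so ◇¬q is true at 0.
  At 0: ◇q requires q at some successor in {0, 1, 2, 3}.
    q holds at 2, so ◇q is true at 0.

Yes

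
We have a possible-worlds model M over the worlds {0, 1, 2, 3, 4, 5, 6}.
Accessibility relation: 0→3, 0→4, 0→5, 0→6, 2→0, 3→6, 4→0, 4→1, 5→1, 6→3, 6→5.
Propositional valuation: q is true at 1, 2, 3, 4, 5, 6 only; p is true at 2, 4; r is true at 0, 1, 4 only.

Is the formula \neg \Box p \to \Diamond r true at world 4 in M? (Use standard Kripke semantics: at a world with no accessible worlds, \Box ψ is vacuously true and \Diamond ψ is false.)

At 4: \neg \Box p is true, \Diamond r is true, so \neg \Box p \to \Diamond r is true.
  At 4: \Box p is false, so \neg \Box p is true.
    At 4: \Box p requires p at every successor {0, 1}.
      p fails at 0, so \Box p is false at 4.
  At 4: \Diamond r requires r at some successor in {0, 1}.
    r holds at 0, so \Diamond r is true at 4.

Yes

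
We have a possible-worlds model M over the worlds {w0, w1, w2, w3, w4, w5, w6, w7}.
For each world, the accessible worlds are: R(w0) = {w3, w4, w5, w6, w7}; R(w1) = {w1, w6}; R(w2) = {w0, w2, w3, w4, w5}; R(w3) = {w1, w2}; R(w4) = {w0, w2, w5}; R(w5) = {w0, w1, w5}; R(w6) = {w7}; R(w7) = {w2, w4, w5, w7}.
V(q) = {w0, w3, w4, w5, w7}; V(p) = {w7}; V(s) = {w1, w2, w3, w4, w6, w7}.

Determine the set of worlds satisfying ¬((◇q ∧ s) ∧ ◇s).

w0, w1, w3, w5

Let φ = ¬((◇q ∧ s) ∧ ◇s). Evaluate φ at each world:
  w0 (successors {w3, w4, w5, w6, w7}): φ is true.
  w1 (successors {w1, w6}): φ is true.
  w2 (successors {w0, w2, w3, w4, w5}): φ is false.
  w3 (successors {w1, w2}): φ is true.
  w4 (successors {w0, w2, w5}): φ is false.
  w5 (successors {w0, w1, w5}): φ is true.
  w6 (successors {w7}): φ is false.
  w7 (successors {w2, w4, w5, w7}): φ is false.
For instance, at w5:
  At w5: (◇q ∧ s) ∧ ◇s is false, so ¬((◇q ∧ s) ∧ ◇s) is true.
    At w5: ◇q ∧ s is false, ◇s is true, so (◇q ∧ s) ∧ ◇s is false.
      At w5: ◇q is true, s is false, so ◇q ∧ s is false.
      At w5: ◇s requires s at some successor in {w0, w1, w5}.
        s holds at w1, so ◇s is true at w5.
Satisfying worlds: {w0, w1, w3, w5}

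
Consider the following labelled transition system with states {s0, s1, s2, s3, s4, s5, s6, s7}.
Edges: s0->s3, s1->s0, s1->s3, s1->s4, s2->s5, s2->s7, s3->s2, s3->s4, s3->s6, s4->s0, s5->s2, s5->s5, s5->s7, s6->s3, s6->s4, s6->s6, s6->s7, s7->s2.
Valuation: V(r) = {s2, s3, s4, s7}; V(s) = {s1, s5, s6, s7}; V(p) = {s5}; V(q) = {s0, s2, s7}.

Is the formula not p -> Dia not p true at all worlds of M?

Let φ = not p -> Dia not p. Evaluate φ at each world:
  s0 (successors {s3}): φ is true.
  s1 (successors {s0, s3, s4}): φ is true.
  s2 (successors {s5, s7}): φ is true.
  s3 (successors {s2, s4, s6}): φ is true.
  s4 (successors {s0}): φ is true.
  s5 (successors {s2, s5, s7}): φ is true.
  s6 (successors {s3, s4, s6, s7}): φ is true.
  s7 (successors {s2}): φ is true.
For instance, at s4:
  At s4: not p is true, Dia not p is true, so not p -> Dia not p is true.
    At s4: Dia not p requires not p at some successor in {s0}.
      not p holds at s0, so Dia not p is true at s4.

Yes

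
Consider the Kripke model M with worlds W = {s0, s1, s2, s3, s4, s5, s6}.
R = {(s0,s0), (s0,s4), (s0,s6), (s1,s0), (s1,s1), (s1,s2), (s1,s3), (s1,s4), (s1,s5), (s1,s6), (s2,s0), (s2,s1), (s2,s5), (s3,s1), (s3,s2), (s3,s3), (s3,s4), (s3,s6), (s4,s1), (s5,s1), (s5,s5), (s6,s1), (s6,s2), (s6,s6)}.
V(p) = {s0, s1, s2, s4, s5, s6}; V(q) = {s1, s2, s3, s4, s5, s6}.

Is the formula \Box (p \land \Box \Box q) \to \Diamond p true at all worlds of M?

Yes

Let φ = \Box (p \land \Box \Box q) \to \Diamond p. Evaluate φ at each world:
  s0 (successors {s0, s4, s6}): φ is true.
  s1 (successors {s0, s1, s2, s3, s4, s5, s6}): φ is true.
  s2 (successors {s0, s1, s5}): φ is true.
  s3 (successors {s1, s2, s3, s4, s6}): φ is true.
  s4 (successors {s1}): φ is true.
  s5 (successors {s1, s5}): φ is true.
  s6 (successors {s1, s2, s6}): φ is true.
For instance, at s5:
  At s5: \Box (p \land \Box \Box q) is false, \Diamond p is true, so \Box (p \land \Box \Box q) \to \Diamond p is true.
    At s5: \Box (p \land \Box \Box q) requires p \land \Box \Box q at every successor {s1, s5}.
      p \land \Box \Box q fails at s1, so \Box (p \land \Box \Box q) is false at s5.
    At s5: \Diamond p requires p at some successor in {s1, s5}.
      p holds at s1, so \Diamond p is true at s5.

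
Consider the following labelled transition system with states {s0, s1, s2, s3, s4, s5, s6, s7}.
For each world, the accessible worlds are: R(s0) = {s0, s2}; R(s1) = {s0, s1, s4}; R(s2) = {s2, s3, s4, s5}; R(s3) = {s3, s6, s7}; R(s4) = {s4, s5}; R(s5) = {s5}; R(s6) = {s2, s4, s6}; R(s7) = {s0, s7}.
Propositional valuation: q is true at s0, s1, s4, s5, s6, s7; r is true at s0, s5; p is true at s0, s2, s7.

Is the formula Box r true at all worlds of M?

Recall that Box ψ holds at a world iff ψ holds at every accessible world, and Dia ψ holds iff ψ holds at some accessible world.
Let φ = Box r. Evaluate φ at each world:
  s0 (successors {s0, s2}): φ is false.
  s1 (successors {s0, s1, s4}): φ is false.
  s2 (successors {s2, s3, s4, s5}): φ is false.
  s3 (successors {s3, s6, s7}): φ is false.
  s4 (successors {s4, s5}): φ is false.
  s5 (successors {s5}): φ is true.
  s6 (successors {s2, s4, s6}): φ is false.
  s7 (successors {s0, s7}): φ is false.
Detail at s0 (counterexample):
  At s0: Box r requires r at every successor {s0, s2}.
    r fails at s2, so Box r is false at s0.

No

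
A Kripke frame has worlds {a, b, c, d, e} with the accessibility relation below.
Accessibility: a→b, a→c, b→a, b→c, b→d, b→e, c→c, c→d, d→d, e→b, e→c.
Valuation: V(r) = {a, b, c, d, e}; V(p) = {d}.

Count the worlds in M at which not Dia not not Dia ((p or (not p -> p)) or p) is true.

Let φ = not Dia not not Dia ((p or (not p -> p)) or p). Evaluate φ at each world:
  a (successors {b, c}): φ is false.
  b (successors {a, c, d, e}): φ is false.
  c (successors {c, d}): φ is false.
  d (successors {d}): φ is false.
  e (successors {b, c}): φ is false.
For instance, at c:
  At c: Dia not not Dia ((p or (not p -> p)) or p) is true, so not Dia not not Dia ((p or (not p -> p)) or p) is false.
    At c: Dia not not Dia ((p or (not p -> p)) or p) requires not not Dia ((p or (not p -> p)) or p) at some successor in {c, d}.
      not not Dia ((p or (not p -> p)) or p) holds at c, so Dia not not Dia ((p or (not p -> p)) or p) is true at c.
Satisfying worlds: none.

0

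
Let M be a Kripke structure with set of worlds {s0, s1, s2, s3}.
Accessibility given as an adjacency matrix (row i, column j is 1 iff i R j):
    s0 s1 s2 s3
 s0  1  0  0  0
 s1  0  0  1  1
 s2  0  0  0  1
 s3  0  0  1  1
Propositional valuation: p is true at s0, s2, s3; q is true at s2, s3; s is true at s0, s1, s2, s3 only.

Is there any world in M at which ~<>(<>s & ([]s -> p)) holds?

No

Let φ = ~<>(<>s & ([]s -> p)). Evaluate φ at each world:
  s0 (successors {s0}): φ is false.
  s1 (successors {s2, s3}): φ is false.
  s2 (successors {s3}): φ is false.
  s3 (successors {s2, s3}): φ is false.
For instance, at s2:
  At s2: <>(<>s & ([]s -> p)) is true, so ~<>(<>s & ([]s -> p)) is false.
    At s2: <>(<>s & ([]s -> p)) requires <>s & ([]s -> p) at some successor in {s3}.
      <>s & ([]s -> p) holds at s3, so <>(<>s & ([]s -> p)) is true at s2.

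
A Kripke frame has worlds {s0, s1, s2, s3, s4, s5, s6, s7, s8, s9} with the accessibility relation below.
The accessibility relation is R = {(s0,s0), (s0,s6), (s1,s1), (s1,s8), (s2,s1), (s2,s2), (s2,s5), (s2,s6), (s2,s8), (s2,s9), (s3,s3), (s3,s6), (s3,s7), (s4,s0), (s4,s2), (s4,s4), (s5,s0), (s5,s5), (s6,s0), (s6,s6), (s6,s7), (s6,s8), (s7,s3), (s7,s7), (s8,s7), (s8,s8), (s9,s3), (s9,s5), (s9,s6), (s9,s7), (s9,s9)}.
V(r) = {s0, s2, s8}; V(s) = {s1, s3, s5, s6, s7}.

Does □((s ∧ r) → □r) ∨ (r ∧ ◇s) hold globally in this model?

Let φ = □((s ∧ r) → □r) ∨ (r ∧ ◇s). Evaluate φ at each world:
  s0 (successors {s0, s6}): φ is true.
  s1 (successors {s1, s8}): φ is true.
  s2 (successors {s1, s2, s5, s6, s8, s9}): φ is true.
  s3 (successors {s3, s6, s7}): φ is true.
  s4 (successors {s0, s2, s4}): φ is true.
  s5 (successors {s0, s5}): φ is true.
  s6 (successors {s0, s6, s7, s8}): φ is true.
  s7 (successors {s3, s7}): φ is true.
  s8 (successors {s7, s8}): φ is true.
  s9 (successors {s3, s5, s6, s7, s9}): φ is true.
For instance, at s6:
  At s6: □((s ∧ r) → □r) is true, r ∧ ◇s is false, so □((s ∧ r) → □r) ∨ (r ∧ ◇s) is true.
    At s6: □((s ∧ r) → □r) requires (s ∧ r) → □r at every successor {s0, s6, s7, s8}.
      At s0: (s ∧ r) → □r is true.
      At s6: (s ∧ r) → □r is true.
      At s7: (s ∧ r) → □r is true.
      At s8: (s ∧ r) → □r is true.
    So □((s ∧ r) → □r) is true at s6.
    At s6: r is false, ◇s is true, so r ∧ ◇s is false.
      At s6: ◇s requires s at some successor in {s0, s6, s7, s8}.
        s holds at s6, so ◇s is true at s6.

Yes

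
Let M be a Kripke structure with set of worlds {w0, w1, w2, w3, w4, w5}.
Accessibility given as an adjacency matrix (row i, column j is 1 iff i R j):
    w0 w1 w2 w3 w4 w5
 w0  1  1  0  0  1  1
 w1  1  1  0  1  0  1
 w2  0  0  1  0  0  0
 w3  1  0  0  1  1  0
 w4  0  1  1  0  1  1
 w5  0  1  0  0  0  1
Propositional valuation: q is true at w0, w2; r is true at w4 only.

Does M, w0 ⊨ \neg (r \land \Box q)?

Yes

At w0: r \land \Box q is false, so \neg (r \land \Box q) is true.
  At w0: r is false, \Box q is false, so r \land \Box q is false.
    At w0: \Box q requires q at every successor {w0, w1, w4, w5}.
      q fails at w1, so \Box q is false at w0.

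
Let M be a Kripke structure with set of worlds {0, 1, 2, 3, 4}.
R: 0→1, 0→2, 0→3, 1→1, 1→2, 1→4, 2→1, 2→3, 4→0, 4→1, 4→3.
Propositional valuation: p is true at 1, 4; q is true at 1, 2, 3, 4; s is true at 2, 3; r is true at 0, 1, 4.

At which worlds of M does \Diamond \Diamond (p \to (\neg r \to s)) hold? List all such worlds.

Recall that \Diamond ψ holds at a world iff ψ holds at some accessible world.
Let φ = \Diamond \Diamond (p \to (\neg r \to s)). Evaluate φ at each world:
  0 (successors {1, 2, 3}): φ is true.
  1 (successors {1, 2, 4}): φ is true.
  2 (successors {1, 3}): φ is true.
  3 (successors ∅): φ is false.
  4 (successors {0, 1, 3}): φ is true.
For instance, at 2:
  At 2: \Diamond \Diamond (p \to (\neg r \to s)) requires \Diamond (p \to (\neg r \to s)) at some successor in {1, 3}.
    \Diamond (p \to (\neg r \to s)) holds at 1, so \Diamond \Diamond (p \to (\neg r \to s)) is true at 2.
      At 1: \Diamond (p \to (\neg r \to s)) requires p \to (\neg r \to s) at some successor in {1, 2, 4}.
        p \to (\neg r \to s) holds at 1, so \Diamond (p \to (\neg r \to s)) is true at 1.
Satisfying worlds: {0, 1, 2, 4}

0, 1, 2, 4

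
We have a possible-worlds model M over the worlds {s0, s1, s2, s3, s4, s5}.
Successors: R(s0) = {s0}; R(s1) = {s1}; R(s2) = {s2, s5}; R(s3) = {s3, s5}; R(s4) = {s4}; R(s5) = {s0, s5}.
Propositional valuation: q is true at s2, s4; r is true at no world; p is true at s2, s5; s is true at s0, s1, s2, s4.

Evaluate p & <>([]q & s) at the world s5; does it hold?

No

At s5: p is true, <>([]q & s) is false, so p & <>([]q & s) is false.
  At s5: <>([]q & s) requires []q & s at some successor in {s0, s5}.
    At s0: []q & s is false.
    At s5: []q & s is false.
  So <>([]q & s) is false at s5.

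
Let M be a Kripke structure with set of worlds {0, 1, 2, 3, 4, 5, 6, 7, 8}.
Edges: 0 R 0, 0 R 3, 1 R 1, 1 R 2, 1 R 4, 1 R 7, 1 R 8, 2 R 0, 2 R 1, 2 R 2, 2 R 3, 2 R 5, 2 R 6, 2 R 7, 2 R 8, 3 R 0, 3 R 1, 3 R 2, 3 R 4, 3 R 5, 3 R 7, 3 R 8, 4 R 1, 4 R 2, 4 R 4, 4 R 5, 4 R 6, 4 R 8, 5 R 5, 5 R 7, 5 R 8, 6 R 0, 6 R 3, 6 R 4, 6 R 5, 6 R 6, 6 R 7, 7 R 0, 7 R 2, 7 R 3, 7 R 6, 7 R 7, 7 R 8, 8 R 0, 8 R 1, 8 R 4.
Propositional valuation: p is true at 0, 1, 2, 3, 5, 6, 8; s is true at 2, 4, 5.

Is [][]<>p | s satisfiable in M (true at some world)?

Let φ = [][]<>p | s. Evaluate φ at each world:
  0 (successors {0, 3}): φ is true.
  1 (successors {1, 2, 4, 7, 8}): φ is true.
  2 (successors {0, 1, 2, 3, 5, 6, 7, 8}): φ is true.
  3 (successors {0, 1, 2, 4, 5, 7, 8}): φ is true.
  4 (successors {1, 2, 4, 5, 6, 8}): φ is true.
  5 (successors {5, 7, 8}): φ is true.
  6 (successors {0, 3, 4, 5, 6, 7}): φ is true.
  7 (successors {0, 2, 3, 6, 7, 8}): φ is true.
  8 (successors {0, 1, 4}): φ is true.
Detail at 0 (witness):
  At 0: [][]<>p is true, s is false, so [][]<>p | s is true.
    At 0: [][]<>p requires []<>p at every successor {0, 3}.
      At 0: []<>p is true.
      At 3: []<>p is true.
    So [][]<>p is true at 0.

Yes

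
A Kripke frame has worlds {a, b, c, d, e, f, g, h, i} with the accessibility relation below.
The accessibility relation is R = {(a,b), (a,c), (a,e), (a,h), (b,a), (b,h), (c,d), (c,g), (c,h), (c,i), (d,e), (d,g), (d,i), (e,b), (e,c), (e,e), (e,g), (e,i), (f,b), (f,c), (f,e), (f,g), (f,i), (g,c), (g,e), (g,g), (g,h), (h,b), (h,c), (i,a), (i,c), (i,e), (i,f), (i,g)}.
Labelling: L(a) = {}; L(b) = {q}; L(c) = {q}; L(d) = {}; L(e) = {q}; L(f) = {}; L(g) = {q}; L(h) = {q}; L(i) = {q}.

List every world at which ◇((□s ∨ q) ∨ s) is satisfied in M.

Let φ = ◇((□s ∨ q) ∨ s). Evaluate φ at each world:
  a (successors {b, c, e, h}): φ is true.
  b (successors {a, h}): φ is true.
  c (successors {d, g, h, i}): φ is true.
  d (successors {e, g, i}): φ is true.
  e (successors {b, c, e, g, i}): φ is true.
  f (successors {b, c, e, g, i}): φ is true.
  g (successors {c, e, g, h}): φ is true.
  h (successors {b, c}): φ is true.
  i (successors {a, c, e, f, g}): φ is true.
For instance, at g:
  At g: ◇((□s ∨ q) ∨ s) requires (□s ∨ q) ∨ s at some successor in {c, e, g, h}.
    (□s ∨ q) ∨ s holds at c, so ◇((□s ∨ q) ∨ s) is true at g.
      At c: □s ∨ q is true, s is false, so (□s ∨ q) ∨ s is true.
Satisfying worlds: {a, b, c, d, e, f, g, h, i}

a, b, c, d, e, f, g, h, i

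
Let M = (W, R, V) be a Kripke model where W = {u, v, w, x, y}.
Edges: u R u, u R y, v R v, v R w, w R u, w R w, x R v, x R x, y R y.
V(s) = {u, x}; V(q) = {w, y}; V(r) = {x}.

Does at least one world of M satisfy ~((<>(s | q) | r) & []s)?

Recall that []ψ holds at a world iff ψ holds at every accessible world, and <>ψ holds iff ψ holds at some accessible world.
Let φ = ~((<>(s | q) | r) & []s). Evaluate φ at each world:
  u (successors {u, y}): φ is true.
  v (successors {v, w}): φ is true.
  w (successors {u, w}): φ is true.
  x (successors {v, x}): φ is true.
  y (successors {y}): φ is true.
Detail at u (witness):
  At u: (<>(s | q) | r) & []s is false, so ~((<>(s | q) | r) & []s) is true.
    At u: <>(s | q) | r is true, []s is false, so (<>(s | q) | r) & []s is false.
      At u: <>(s | q) is true, r is false, so <>(s | q) | r is true.
      At u: []s requires s at every successor {u, y}.
        s fails at y, so []s is false at u.

Yes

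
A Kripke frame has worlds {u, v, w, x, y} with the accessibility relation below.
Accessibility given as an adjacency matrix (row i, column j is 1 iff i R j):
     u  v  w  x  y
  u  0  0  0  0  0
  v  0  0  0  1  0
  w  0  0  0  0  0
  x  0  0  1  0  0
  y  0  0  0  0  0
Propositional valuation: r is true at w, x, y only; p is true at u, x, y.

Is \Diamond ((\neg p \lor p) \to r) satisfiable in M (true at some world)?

Recall that \Diamond ψ holds at a world iff ψ holds at some accessible world.
Let φ = \Diamond ((\neg p \lor p) \to r). Evaluate φ at each world:
  u (successors ∅): φ is false.
  v (successors {x}): φ is true.
  w (successors ∅): φ is false.
  x (successors {w}): φ is true.
  y (successors ∅): φ is false.
Detail at v (witness):
  At v: \Diamond ((\neg p \lor p) \to r) requires (\neg p \lor p) \to r at some successor in {x}.
    (\neg p \lor p) \to r holds at x, so \Diamond ((\neg p \lor p) \to r) is true at v.

Yes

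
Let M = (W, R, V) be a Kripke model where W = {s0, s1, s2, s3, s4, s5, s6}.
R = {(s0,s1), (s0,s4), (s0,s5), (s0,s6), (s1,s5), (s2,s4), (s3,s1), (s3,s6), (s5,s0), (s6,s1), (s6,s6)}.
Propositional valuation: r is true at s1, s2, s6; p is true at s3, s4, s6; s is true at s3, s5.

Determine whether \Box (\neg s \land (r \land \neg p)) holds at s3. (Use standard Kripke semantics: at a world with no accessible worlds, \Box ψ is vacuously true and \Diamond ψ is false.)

No

At s3: \Box (\neg s \land (r \land \neg p)) requires \neg s \land (r \land \neg p) at every successor {s1, s6}.
  \neg s \land (r \land \neg p) fails at s6, so \Box (\neg s \land (r \land \neg p)) is false at s3.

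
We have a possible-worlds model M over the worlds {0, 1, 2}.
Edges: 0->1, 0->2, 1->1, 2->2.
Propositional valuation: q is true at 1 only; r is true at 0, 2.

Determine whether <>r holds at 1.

No

At 1: <>r requires r at some successor in {1}.
  At 1: r is false.
So <>r is false at 1.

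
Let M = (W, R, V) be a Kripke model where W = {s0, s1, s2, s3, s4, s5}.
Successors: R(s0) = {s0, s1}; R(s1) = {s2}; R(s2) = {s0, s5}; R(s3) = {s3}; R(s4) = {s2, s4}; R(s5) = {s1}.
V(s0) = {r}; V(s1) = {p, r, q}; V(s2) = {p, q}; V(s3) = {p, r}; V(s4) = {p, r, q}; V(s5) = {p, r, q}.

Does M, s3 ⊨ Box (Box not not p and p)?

At s3: Box (Box not not p and p) requires Box not not p and p at every successor {s3}.
    At s3: Box not not p is true, p is true, so Box not not p and p is true.
      At s3: Box not not p requires not not p at every successor {s3}.
        At s3: not not p is true.
      So Box not not p is true at s3.
So Box (Box not not p and p) is true at s3.

Yes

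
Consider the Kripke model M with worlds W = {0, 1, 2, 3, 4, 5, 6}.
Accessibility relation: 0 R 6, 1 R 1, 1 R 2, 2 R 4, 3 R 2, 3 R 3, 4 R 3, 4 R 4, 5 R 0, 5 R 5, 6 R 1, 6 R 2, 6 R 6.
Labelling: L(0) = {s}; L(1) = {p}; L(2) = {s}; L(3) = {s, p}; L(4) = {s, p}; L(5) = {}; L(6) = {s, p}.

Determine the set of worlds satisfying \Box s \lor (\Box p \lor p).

Let φ = \Box s \lor (\Box p \lor p). Evaluate φ at each world:
  0 (successors {6}): φ is true.
  1 (successors {1, 2}): φ is true.
  2 (successors {4}): φ is true.
  3 (successors {2, 3}): φ is true.
  4 (successors {3, 4}): φ is true.
  5 (successors {0, 5}): φ is false.
  6 (successors {1, 2, 6}): φ is true.
For instance, at 4:
  At 4: \Box s is true, \Box p \lor p is true, so \Box s \lor (\Box p \lor p) is true.
    At 4: \Box s requires s at every successor {3, 4}.
      At 3: s is true.
      At 4: s is true.
    So \Box s is true at 4.
    At 4: \Box p is true, p is true, so \Box p \lor p is true.
      At 4: \Box p requires p at every successor {3, 4}.
        At 3: p is true.
        At 4: p is true.
      So \Box p is true at 4.
Satisfying worlds: {0, 1, 2, 3, 4, 6}

0, 1, 2, 3, 4, 6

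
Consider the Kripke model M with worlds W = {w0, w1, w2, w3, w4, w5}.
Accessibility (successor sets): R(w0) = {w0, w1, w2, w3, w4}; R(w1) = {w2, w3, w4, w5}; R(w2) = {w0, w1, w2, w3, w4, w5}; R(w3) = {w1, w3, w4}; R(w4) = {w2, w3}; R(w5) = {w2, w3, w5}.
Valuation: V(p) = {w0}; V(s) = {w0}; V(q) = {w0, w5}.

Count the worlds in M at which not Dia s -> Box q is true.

2

Let φ = not Dia s -> Box q. Evaluate φ at each world:
  w0 (successors {w0, w1, w2, w3, w4}): φ is true.
  w1 (successors {w2, w3, w4, w5}): φ is false.
  w2 (successors {w0, w1, w2, w3, w4, w5}): φ is true.
  w3 (successors {w1, w3, w4}): φ is false.
  w4 (successors {w2, w3}): φ is false.
  w5 (successors {w2, w3, w5}): φ is false.
For instance, at w3:
  At w3: not Dia s is true, Box q is false, so not Dia s -> Box q is false.
    At w3: Dia s is false, so not Dia s is true.
      At w3: Dia s requires s at some successor in {w1, w3, w4}.
        At w1: s is false.
        At w3: s is false.
        At w4: s is false.
      So Dia s is false at w3.
    At w3: Box q requires q at every successor {w1, w3, w4}.
      q fails at w1, so Box q is false at w3.
Satisfying worlds: {w0, w2}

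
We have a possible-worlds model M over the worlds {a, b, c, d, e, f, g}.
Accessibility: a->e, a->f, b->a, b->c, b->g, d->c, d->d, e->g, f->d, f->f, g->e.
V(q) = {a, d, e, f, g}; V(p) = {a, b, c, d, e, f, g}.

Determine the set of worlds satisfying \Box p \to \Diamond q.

a, b, d, e, f, g

Recall that \Box ψ holds at a world iff ψ holds at every accessible world, and \Diamond ψ holds iff ψ holds at some accessible world.
Let φ = \Box p \to \Diamond q. Evaluate φ at each world:
  a (successors {e, f}): φ is true.
  b (successors {a, c, g}): φ is true.
  c (successors ∅): φ is false.
  d (successors {c, d}): φ is true.
  e (successors {g}): φ is true.
  f (successors {d, f}): φ is true.
  g (successors {e}): φ is true.
For instance, at b:
  At b: \Box p is true, \Diamond q is true, so \Box p \to \Diamond q is true.
    At b: \Box p requires p at every successor {a, c, g}.
      At a: p is true.
      At c: p is true.
      At g: p is true.
    So \Box p is true at b.
    At b: \Diamond q requires q at some successor in {a, c, g}.
      q holds at a, so \Diamond q is true at b.
Satisfying worlds: {a, b, d, e, f, g}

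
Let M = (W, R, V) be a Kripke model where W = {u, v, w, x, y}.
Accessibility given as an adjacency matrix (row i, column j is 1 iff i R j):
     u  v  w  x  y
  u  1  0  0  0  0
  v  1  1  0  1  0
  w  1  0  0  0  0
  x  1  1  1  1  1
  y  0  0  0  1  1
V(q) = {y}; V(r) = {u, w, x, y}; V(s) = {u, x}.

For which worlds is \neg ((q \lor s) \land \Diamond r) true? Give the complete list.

Let φ = \neg ((q \lor s) \land \Diamond r). Evaluate φ at each world:
  u (successors {u}): φ is false.
  v (successors {u, v, x}): φ is true.
  w (successors {u}): φ is true.
  x (successors {u, v, w, x, y}): φ is false.
  y (successors {x, y}): φ is false.
For instance, at w:
  At w: (q \lor s) \land \Diamond r is false, so \neg ((q \lor s) \land \Diamond r) is true.
    At w: q \lor s is false, \Diamond r is true, so (q \lor s) \land \Diamond r is false.
      At w: \Diamond r requires r at some successor in {u}.
        r holds at u, so \Diamond r is true at w.
Satisfying worlds: {v, w}

v, w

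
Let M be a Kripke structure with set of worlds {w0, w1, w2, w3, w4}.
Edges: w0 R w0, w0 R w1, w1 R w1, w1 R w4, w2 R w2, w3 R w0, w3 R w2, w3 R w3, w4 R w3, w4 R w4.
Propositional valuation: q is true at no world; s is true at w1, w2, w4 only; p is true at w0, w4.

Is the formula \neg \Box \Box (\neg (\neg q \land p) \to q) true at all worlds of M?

Yes

Let φ = \neg \Box \Box (\neg (\neg q \land p) \to q). Evaluate φ at each world:
  w0 (successors {w0, w1}): φ is true.
  w1 (successors {w1, w4}): φ is true.
  w2 (successors {w2}): φ is true.
  w3 (successors {w0, w2, w3}): φ is true.
  w4 (successors {w3, w4}): φ is true.
For instance, at w3:
  At w3: \Box \Box (\neg (\neg q \land p) \to q) is false, so \neg \Box \Box (\neg (\neg q \land p) \to q) is true.
    At w3: \Box \Box (\neg (\neg q \land p) \to q) requires \Box (\neg (\neg q \land p) \to q) at every successor {w0, w2, w3}.
      \Box (\neg (\neg q \land p) \to q) fails at w0, so \Box \Box (\neg (\neg q \land p) \to q) is false at w3.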